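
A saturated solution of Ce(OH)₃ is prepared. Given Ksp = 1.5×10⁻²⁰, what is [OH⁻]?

Ce(OH)₃(s) ⇌ Ce³⁺(aq) + 3 OH⁻(aq)
With molar solubility s: [Ce³⁺] = s, [OH⁻] = 3s.
Ksp = [Ce³⁺][OH⁻]^3 = s · (3s)^3 = 27s^4 = 1.5×10⁻²⁰
s = 4.9×10⁻⁶ M
[OH⁻] = 3s = 1.5×10⁻⁵ M

1.5×10⁻⁵ M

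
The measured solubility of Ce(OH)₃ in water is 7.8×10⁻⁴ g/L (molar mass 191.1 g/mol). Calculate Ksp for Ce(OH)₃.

s = (7.8×10⁻⁴ g L⁻¹)/(191.1 g mol⁻¹) = 4.082×10⁻⁶ M
Ce(OH)₃(s) ⇌ Ce³⁺(aq) + 3 OH⁻(aq)
For each mole of Ce(OH)₃ that dissolves per liter, [Ce³⁺] = s and [OH⁻] = 3s; let s denote this solubility.
Ksp = [Ce³⁺][OH⁻]^3 = s · (3s)^3 = 27s^4
Ksp = 27 × (4.082×10⁻⁶)^4 = 7.5×10⁻²¹

Ksp = 7.5×10⁻²¹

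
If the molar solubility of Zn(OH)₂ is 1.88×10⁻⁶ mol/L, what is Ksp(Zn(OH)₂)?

Zn(OH)₂(s) ⇌ Zn²⁺(aq) + 2 OH⁻(aq)
Call the molar solubility s, so that [Zn²⁺] = s and [OH⁻] = 2s.
Ksp = [Zn²⁺][OH⁻]^2 = s · (2s)^2 = 4s^3
Ksp = 4 × (1.88×10⁻⁶)^3 = 2.66×10⁻¹⁷

Ksp = 2.66×10⁻¹⁷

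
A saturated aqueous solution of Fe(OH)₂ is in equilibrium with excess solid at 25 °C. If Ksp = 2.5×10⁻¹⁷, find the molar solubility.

Fe(OH)₂(s) ⇌ Fe²⁺(aq) + 2 OH⁻(aq)
For each mole of Fe(OH)₂ that dissolves per liter, [Fe²⁺] = s and [OH⁻] = 2s; let s denote this solubility.
Ksp = [Fe²⁺][OH⁻]^2 = s · (2s)^2 = 4s^3
4s^3 = 2.5×10⁻¹⁷  ⇒  s^3 = 6.3×10⁻¹⁸
s = (6.3×10⁻¹⁸)^(1/3) = 1.8×10⁻⁶ mol/L

1.8×10⁻⁶ M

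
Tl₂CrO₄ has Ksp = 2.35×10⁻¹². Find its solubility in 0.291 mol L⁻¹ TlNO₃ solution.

Tl₂CrO₄(s) ⇌ 2 Tl⁺(aq) + CrO₄²⁻(aq)
The solution already contains Tl⁺ at 0.291 mol L⁻¹. Let s be the molar solubility of Tl₂CrO₄.
[Tl⁺] ≈ 0.291 mol L⁻¹ (common ion dominates); [CrO₄²⁻] = s.
Ksp = [Tl⁺]^2[CrO₄²⁻] = (0.291)^2s
s = 2.35×10⁻¹² / (0.291)^2 = 2.78×10⁻¹¹
s = 2.78×10⁻¹¹ mol L⁻¹

2.78×10⁻¹¹ M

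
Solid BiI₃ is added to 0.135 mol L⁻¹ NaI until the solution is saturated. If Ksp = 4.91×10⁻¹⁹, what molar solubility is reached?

2.00×10⁻¹⁶ M

BiI₃(s) ⇌ Bi³⁺(aq) + 3 I⁻(aq)
I⁻ is already present at 0.135 mol L⁻¹. If s mol/L of BiI₃ dissolves, [Bi³⁺] = s while [I⁻] ≈ 0.135 mol L⁻¹.
Ksp = [Bi³⁺][I⁻]^3 = s(0.135)^3
s = 4.91×10⁻¹⁹ / (0.135)^3 = 2.00×10⁻¹⁶
s = 2.00×10⁻¹⁶ mol L⁻¹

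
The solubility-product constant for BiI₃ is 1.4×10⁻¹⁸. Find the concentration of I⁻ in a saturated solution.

4.5×10⁻⁵ M

BiI₃(s) ⇌ Bi³⁺(aq) + 3 I⁻(aq)
Call the molar solubility s, so that [Bi³⁺] = s and [I⁻] = 3s.
Ksp = [Bi³⁺][I⁻]^3 = s · (3s)^3 = 27s^4 = 1.4×10⁻¹⁸
s = 1.5×10⁻⁵ M
[I⁻] = 3s = 4.5×10⁻⁵ M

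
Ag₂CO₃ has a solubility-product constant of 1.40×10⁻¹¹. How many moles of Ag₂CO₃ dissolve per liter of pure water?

1.52×10⁻⁴ M

Ag₂CO₃(s) ⇌ 2 Ag⁺(aq) + CO₃²⁻(aq)
For each mole of Ag₂CO₃ that dissolves per liter, [Ag⁺] = 2s and [CO₃²⁻] = s; let s denote this solubility.
Ksp = [Ag⁺]^2[CO₃²⁻] = (2s)^2 · s = 4s^3
4s^3 = 1.40×10⁻¹¹  ⇒  s^3 = 3.50×10⁻¹²
s = 1.52×10⁻⁴ M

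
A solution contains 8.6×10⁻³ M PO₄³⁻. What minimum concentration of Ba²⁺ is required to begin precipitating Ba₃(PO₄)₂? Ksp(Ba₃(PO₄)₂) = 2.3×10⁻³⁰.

3.1×10⁻⁹ M

A salt starts to precipitate once the ion product Q reaches its Ksp.
Ba₃(PO₄)₂(s) ⇌ 3 Ba²⁺(aq) + 2 PO₄³⁻(aq)
Ksp = [Ba²⁺]^3[PO₄³⁻]^2 = [Ba²⁺]^3(8.6×10⁻³)^2
[Ba²⁺]^3 = 2.3×10⁻³⁰ / (8.6×10⁻³)^2 = 3.1×10⁻²⁶
[Ba²⁺] = 3.1×10⁻⁹ M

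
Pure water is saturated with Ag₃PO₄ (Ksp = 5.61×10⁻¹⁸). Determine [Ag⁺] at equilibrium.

Ag₃PO₄(s) ⇌ 3 Ag⁺(aq) + PO₄³⁻(aq)
With molar solubility s: [Ag⁺] = 3s, [PO₄³⁻] = s.
Ksp = [Ag⁺]^3[PO₄³⁻] = (3s)^3 · s = 27s^4 = 5.61×10⁻¹⁸
s = 2.14×10⁻⁵ mol/L
[Ag⁺] = 3s = 6.41×10⁻⁵ mol/L

6.41×10⁻⁵ M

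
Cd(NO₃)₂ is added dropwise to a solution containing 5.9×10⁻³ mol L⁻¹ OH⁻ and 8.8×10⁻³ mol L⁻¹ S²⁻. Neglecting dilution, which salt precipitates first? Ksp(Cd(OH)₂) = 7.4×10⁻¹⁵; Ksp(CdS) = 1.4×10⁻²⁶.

CdS

Each salt precipitates once Q = Ksp for that salt.
For Cd(OH)₂: [Cd²⁺] = (Ksp/[OH⁻]^2) = 2.1×10⁻¹⁰ mol L⁻¹
For CdS: [Cd²⁺] = (Ksp/[S²⁻]) = 1.6×10⁻²⁴ mol L⁻¹
Since CdS needs less Cd²⁺ to reach saturation, it precipitates first.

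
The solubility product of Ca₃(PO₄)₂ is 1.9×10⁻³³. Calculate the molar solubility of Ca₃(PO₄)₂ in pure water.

Ca₃(PO₄)₂(s) ⇌ 3 Ca²⁺(aq) + 2 PO₄³⁻(aq)
If s mol/L of Ca₃(PO₄)₂ dissolves, [Ca²⁺] = 3s and [PO₄³⁻] = 2s.
Ksp = [Ca²⁺]^3[PO₄³⁻]^2 = (3s)^3 · (2s)^2 = 108s^5
108s^5 = 1.9×10⁻³³  ⇒  s^5 = 1.8×10⁻³⁵
s = 1.1×10⁻⁷ mol/L

1.1×10⁻⁷ M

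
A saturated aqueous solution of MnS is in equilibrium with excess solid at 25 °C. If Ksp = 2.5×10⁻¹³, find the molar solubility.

5.0×10⁻⁷ M

MnS(s) ⇌ Mn²⁺(aq) + S²⁻(aq)
Call the molar solubility s, so that [Mn²⁺] = s and [S²⁻] = s.
Ksp = [Mn²⁺][S²⁻] = s · s = s^2
s^2 = 2.5×10⁻¹³
Taking the 2nd root, s = 5.0×10⁻⁷ M.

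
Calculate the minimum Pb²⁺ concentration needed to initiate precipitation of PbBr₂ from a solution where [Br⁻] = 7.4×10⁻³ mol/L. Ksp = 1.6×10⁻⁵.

0.29 M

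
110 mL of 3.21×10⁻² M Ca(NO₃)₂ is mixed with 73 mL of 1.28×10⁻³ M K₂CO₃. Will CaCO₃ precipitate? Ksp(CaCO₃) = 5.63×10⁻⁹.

Yes

After mixing, V = 110 mL + 73 mL = 183 mL.
[Ca²⁺] = (3.21×10⁻²)(110)/183 = 1.93×10⁻² M
[CO₃²⁻] = (1.28×10⁻³)(73)/183 = 5.11×10⁻⁴ M
Q = [Ca²⁺][CO₃²⁻] = 9.85×10⁻⁶
Q = 9.85×10⁻⁶ > Ksp = 5.63×10⁻⁹, so the solution is supersaturated and CaCO₃ precipitates.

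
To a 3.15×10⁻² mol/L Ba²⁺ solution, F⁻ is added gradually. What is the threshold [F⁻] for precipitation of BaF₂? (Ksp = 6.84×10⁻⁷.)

Each salt precipitates once Q = Ksp for that salt.
BaF₂(s) ⇌ Ba²⁺(aq) + 2 F⁻(aq)
Ksp = [Ba²⁺][F⁻]^2 = [F⁻]^2(3.15×10⁻²)
[F⁻]^2 = 6.84×10⁻⁷ / (3.15×10⁻²) = 2.17×10⁻⁵
[F⁻] = 4.66×10⁻³ mol/L

4.66×10⁻³ M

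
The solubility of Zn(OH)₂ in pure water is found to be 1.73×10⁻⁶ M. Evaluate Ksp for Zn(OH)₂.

Zn(OH)₂(s) ⇌ Zn²⁺(aq) + 2 OH⁻(aq)
With molar solubility s: [Zn²⁺] = s, [OH⁻] = 2s.
Ksp = [Zn²⁺][OH⁻]^2 = s · (2s)^2 = 4s^3
Ksp = 4 × (1.73×10⁻⁶)^3 = 2.07×10⁻¹⁷

Ksp = 2.07×10⁻¹⁷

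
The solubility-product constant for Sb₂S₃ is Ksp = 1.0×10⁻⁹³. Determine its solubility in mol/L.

9.8×10⁻²⁰ M

Sb₂S₃(s) ⇌ 2 Sb³⁺(aq) + 3 S²⁻(aq)
With molar solubility s: [Sb³⁺] = 2s, [S²⁻] = 3s.
Ksp = [Sb³⁺]^2[S²⁻]^3 = (2s)^2 · (3s)^3 = 108s^5
108s^5 = 1.0×10⁻⁹³  ⇒  s^5 = 9.3×10⁻⁹⁶
s = 9.8×10⁻²⁰ mol L⁻¹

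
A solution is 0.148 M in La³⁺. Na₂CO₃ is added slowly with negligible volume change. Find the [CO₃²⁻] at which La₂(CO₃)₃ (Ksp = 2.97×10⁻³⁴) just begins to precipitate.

2.38×10⁻¹¹ M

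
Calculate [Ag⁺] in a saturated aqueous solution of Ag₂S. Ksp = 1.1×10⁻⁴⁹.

6.0×10⁻¹⁷ M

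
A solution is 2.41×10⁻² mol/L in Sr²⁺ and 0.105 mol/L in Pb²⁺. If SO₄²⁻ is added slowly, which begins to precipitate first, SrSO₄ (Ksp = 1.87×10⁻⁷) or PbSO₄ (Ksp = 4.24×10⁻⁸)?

Each salt precipitates once Q = Ksp for that salt.
For SrSO₄: [SO₄²⁻] = (Ksp/[Sr²⁺]) = 7.76×10⁻⁶ mol/L
For PbSO₄: [SO₄²⁻] = (Ksp/[Pb²⁺]) = 4.04×10⁻⁷ mol/L
PbSO₄ requires the lower [SO₄²⁻], so it precipitates first.

PbSO₄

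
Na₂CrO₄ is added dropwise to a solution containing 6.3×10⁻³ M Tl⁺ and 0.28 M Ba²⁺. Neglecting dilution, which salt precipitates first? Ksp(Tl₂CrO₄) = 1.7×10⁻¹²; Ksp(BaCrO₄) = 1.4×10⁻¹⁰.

BaCrO₄

Precipitation of each salt begins when its ion product equals Ksp.
For Tl₂CrO₄: [CrO₄²⁻] = (Ksp/[Tl⁺]^2) = 4.3×10⁻⁸ M
For BaCrO₄: [CrO₄²⁻] = (Ksp/[Ba²⁺]) = 5.0×10⁻¹⁰ M
Since BaCrO₄ needs less CrO₄²⁻ to reach saturation, it precipitates first.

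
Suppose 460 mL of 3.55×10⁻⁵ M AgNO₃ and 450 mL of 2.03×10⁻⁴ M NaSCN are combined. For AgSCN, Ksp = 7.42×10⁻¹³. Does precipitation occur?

Yes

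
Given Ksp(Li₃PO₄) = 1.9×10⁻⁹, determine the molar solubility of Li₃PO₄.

Li₃PO₄(s) ⇌ 3 Li⁺(aq) + PO₄³⁻(aq)
With molar solubility s: [Li⁺] = 3s, [PO₄³⁻] = s.
Ksp = [Li⁺]^3[PO₄³⁻] = (3s)^3 · s = 27s^4
27s^4 = 1.9×10⁻⁹  ⇒  s^4 = 7.0×10⁻¹¹
Taking the 4th root, s = 2.9×10⁻³ M.

2.9×10⁻³ M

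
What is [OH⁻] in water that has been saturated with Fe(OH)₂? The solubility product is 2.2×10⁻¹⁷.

3.5×10⁻⁶ M

Fe(OH)₂(s) ⇌ Fe²⁺(aq) + 2 OH⁻(aq)
If s mol/L of Fe(OH)₂ dissolves, [Fe²⁺] = s and [OH⁻] = 2s.
Ksp = [Fe²⁺][OH⁻]^2 = s · (2s)^2 = 4s^3 = 2.2×10⁻¹⁷
s = 1.8×10⁻⁶ M
[OH⁻] = 2s = 3.5×10⁻⁶ M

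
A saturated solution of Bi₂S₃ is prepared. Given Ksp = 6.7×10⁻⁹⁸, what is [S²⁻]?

Bi₂S₃(s) ⇌ 2 Bi³⁺(aq) + 3 S²⁻(aq)
If s mol/L of Bi₂S₃ dissolves, [Bi³⁺] = 2s and [S²⁻] = 3s.
Ksp = [Bi³⁺]^2[S²⁻]^3 = (2s)^2 · (3s)^3 = 108s^5 = 6.7×10⁻⁹⁸
s = 1.4×10⁻²⁰ M
[S²⁻] = 3s = 4.3×10⁻²⁰ M

4.3×10⁻²⁰ M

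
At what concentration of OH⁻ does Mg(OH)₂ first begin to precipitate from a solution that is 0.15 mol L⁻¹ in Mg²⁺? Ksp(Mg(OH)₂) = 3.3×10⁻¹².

A salt starts to precipitate once the ion product Q reaches its Ksp.
Mg(OH)₂(s) ⇌ Mg²⁺(aq) + 2 OH⁻(aq)
Ksp = [Mg²⁺][OH⁻]^2 = [OH⁻]^2(0.15)
[OH⁻]^2 = 3.3×10⁻¹² / (0.15) = 2.2×10⁻¹¹
[OH⁻] = 4.7×10⁻⁶ mol L⁻¹

4.7×10⁻⁶ M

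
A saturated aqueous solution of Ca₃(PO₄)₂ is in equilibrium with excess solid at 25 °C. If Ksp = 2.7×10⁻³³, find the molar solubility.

Ca₃(PO₄)₂(s) ⇌ 3 Ca²⁺(aq) + 2 PO₄³⁻(aq)
Call the molar solubility s, so that [Ca²⁺] = 3s and [PO₄³⁻] = 2s.
Ksp = [Ca²⁺]^3[PO₄³⁻]^2 = (3s)^3 · (2s)^2 = 108s^5
108s^5 = 2.7×10⁻³³  ⇒  s^5 = 2.5×10⁻³⁵
Taking the 5th root, s = 1.2×10⁻⁷ M.

1.2×10⁻⁷ M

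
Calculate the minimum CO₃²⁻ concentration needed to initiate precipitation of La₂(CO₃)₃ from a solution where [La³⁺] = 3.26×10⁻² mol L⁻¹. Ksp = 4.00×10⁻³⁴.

7.22×10⁻¹¹ M

Precipitation of each salt begins when its ion product equals Ksp.
La₂(CO₃)₃(s) ⇌ 2 La³⁺(aq) + 3 CO₃²⁻(aq)
Ksp = [La³⁺]^2[CO₃²⁻]^3 = [CO₃²⁻]^3(3.26×10⁻²)^2
[CO₃²⁻]^3 = 4.00×10⁻³⁴ / (3.26×10⁻²)^2 = 3.76×10⁻³¹
[CO₃²⁻] = 7.22×10⁻¹¹ mol L⁻¹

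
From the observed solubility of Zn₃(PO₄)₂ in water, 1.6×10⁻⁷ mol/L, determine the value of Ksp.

Zn₃(PO₄)₂(s) ⇌ 3 Zn²⁺(aq) + 2 PO₄³⁻(aq)
Call the molar solubility s, so that [Zn²⁺] = 3s and [PO₄³⁻] = 2s.
Ksp = [Zn²⁺]^3[PO₄³⁻]^2 = (3s)^3 · (2s)^2 = 108s^5
Ksp = 108 × (1.6×10⁻⁷)^5 = 1.1×10⁻³²

Ksp = 1.1×10⁻³²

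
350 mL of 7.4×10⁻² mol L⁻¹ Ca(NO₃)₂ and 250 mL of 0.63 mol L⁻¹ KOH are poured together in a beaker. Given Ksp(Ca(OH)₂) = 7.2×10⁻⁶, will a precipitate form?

Yes

The combined volume is 600 mL.
[Ca²⁺] = (7.4×10⁻²)(350)/600 = 4.3×10⁻² mol L⁻¹
[OH⁻] = (0.63)(250)/600 = 0.26 mol L⁻¹
Q = [Ca²⁺][OH⁻]^2 = 3.0×10⁻³
Q = 3.0×10⁻³ > Ksp = 7.2×10⁻⁶, so the solution is supersaturated and Ca(OH)₂ precipitates.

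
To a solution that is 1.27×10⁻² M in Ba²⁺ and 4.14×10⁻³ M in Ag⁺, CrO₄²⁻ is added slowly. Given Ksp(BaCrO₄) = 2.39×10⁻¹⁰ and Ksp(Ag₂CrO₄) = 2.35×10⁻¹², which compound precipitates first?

Precipitation of each salt begins when its ion product equals Ksp.
For BaCrO₄: [CrO₄²⁻] = (Ksp/[Ba²⁺]) = 1.88×10⁻⁸ M
For Ag₂CrO₄: [CrO₄²⁻] = (Ksp/[Ag⁺]^2) = 1.37×10⁻⁷ M
BaCrO₄ requires the lower [CrO₄²⁻], so it precipitates first.

BaCrO₄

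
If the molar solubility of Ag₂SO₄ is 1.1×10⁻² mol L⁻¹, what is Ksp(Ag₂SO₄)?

Ag₂SO₄(s) ⇌ 2 Ag⁺(aq) + SO₄²⁻(aq)
Let s be the molar solubility. Then [Ag⁺] = 2s and [SO₄²⁻] = s.
Ksp = [Ag⁺]^2[SO₄²⁻] = (2s)^2 · s = 4s^3
Ksp = 4 × (1.1×10⁻²)^3 = 5.3×10⁻⁶

Ksp = 5.3×10⁻⁶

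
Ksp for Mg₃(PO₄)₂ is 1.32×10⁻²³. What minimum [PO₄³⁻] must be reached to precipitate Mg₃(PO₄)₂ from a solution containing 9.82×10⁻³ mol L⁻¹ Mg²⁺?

3.73×10⁻⁹ M

Each salt precipitates once Q = Ksp for that salt.
Mg₃(PO₄)₂(s) ⇌ 3 Mg²⁺(aq) + 2 PO₄³⁻(aq)
Ksp = [Mg²⁺]^3[PO₄³⁻]^2 = [PO₄³⁻]^2(9.82×10⁻³)^3
[PO₄³⁻]^2 = 1.32×10⁻²³ / (9.82×10⁻³)^3 = 1.39×10⁻¹⁷
[PO₄³⁻] = 3.73×10⁻⁹ mol L⁻¹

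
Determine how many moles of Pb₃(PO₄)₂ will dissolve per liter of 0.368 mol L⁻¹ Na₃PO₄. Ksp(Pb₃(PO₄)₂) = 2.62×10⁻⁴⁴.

1.93×10⁻¹⁵ M

Pb₃(PO₄)₂(s) ⇌ 3 Pb²⁺(aq) + 2 PO₄³⁻(aq)
PO₄³⁻ is already present at 0.368 mol L⁻¹. If s mol/L of Pb₃(PO₄)₂ dissolves, [Pb²⁺] = 3s while [PO₄³⁻] ≈ 0.368 mol L⁻¹.
Ksp = [Pb²⁺]^3[PO₄³⁻]^2 = (3s)^3(0.368)^2
(3s)^3 = 2.62×10⁻⁴⁴ / (0.368)^2 = 1.93×10⁻⁴³
s = 1.93×10⁻¹⁵ mol L⁻¹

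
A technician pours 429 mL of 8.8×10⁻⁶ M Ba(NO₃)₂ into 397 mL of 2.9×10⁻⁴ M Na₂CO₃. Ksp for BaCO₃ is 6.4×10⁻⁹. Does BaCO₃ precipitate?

No

After mixing, V = 429 mL + 397 mL = 826 mL.
[Ba²⁺] = (8.8×10⁻⁶)(429)/826 = 4.6×10⁻⁶ M
[CO₃²⁻] = (2.9×10⁻⁴)(397)/826 = 1.4×10⁻⁴ M
Q = [Ba²⁺][CO₃²⁻] = 6.4×10⁻¹⁰
Q = 6.4×10⁻¹⁰ < Ksp = 6.4×10⁻⁹, so the solution is unsaturated and no precipitate forms.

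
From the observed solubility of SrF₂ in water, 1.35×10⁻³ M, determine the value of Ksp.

SrF₂(s) ⇌ Sr²⁺(aq) + 2 F⁻(aq)
With molar solubility s: [Sr²⁺] = s, [F⁻] = 2s.
Ksp = [Sr²⁺][F⁻]^2 = s · (2s)^2 = 4s^3
Ksp = 4 × (1.35×10⁻³)^3 = 9.84×10⁻⁹

Ksp = 9.84×10⁻⁹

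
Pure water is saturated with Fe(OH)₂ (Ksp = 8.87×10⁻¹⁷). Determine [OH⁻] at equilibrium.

5.62×10⁻⁶ M

Fe(OH)₂(s) ⇌ Fe²⁺(aq) + 2 OH⁻(aq)
With molar solubility s: [Fe²⁺] = s, [OH⁻] = 2s.
Ksp = [Fe²⁺][OH⁻]^2 = s · (2s)^2 = 4s^3 = 8.87×10⁻¹⁷
s = 2.81×10⁻⁶ mol/L
[OH⁻] = 2s = 5.62×10⁻⁶ mol/L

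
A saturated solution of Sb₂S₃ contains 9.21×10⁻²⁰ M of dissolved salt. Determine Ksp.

Ksp = 7.16×10⁻⁹⁴

Sb₂S₃(s) ⇌ 2 Sb³⁺(aq) + 3 S²⁻(aq)
For each mole of Sb₂S₃ that dissolves per liter, [Sb³⁺] = 2s and [S²⁻] = 3s; let s denote this solubility.
Ksp = [Sb³⁺]^2[S²⁻]^3 = (2s)^2 · (3s)^3 = 108s^5
Ksp = 108 × (9.21×10⁻²⁰)^5 = 7.16×10⁻⁹⁴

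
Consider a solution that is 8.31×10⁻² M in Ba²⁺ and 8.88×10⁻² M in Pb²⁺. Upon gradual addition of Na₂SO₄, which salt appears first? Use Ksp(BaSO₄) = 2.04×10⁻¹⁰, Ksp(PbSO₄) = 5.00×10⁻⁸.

Each salt precipitates once Q = Ksp for that salt.
For BaSO₄: [SO₄²⁻] = (Ksp/[Ba²⁺]) = 2.45×10⁻⁹ M
For PbSO₄: [SO₄²⁻] = (Ksp/[Pb²⁺]) = 5.63×10⁻⁷ M
Since BaSO₄ needs less SO₄²⁻ to reach saturation, it precipitates first.

BaSO₄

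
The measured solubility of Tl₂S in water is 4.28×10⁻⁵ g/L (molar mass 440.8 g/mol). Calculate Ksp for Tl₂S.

Ksp = 3.66×10⁻²¹

Convert to molarity: s = 4.28×10⁻⁵ / 440.8 = 9.7096×10⁻⁸ mol/L
Tl₂S(s) ⇌ 2 Tl⁺(aq) + S²⁻(aq)
Let s be the molar solubility. Then [Tl⁺] = 2s and [S²⁻] = s.
Ksp = [Tl⁺]^2[S²⁻] = (2s)^2 · s = 4s^3
Ksp = 4 × (9.7096×10⁻⁸)^3 = 3.66×10⁻²¹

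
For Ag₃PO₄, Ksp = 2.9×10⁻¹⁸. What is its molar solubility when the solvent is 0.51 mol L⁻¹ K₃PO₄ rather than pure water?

5.9×10⁻⁷ M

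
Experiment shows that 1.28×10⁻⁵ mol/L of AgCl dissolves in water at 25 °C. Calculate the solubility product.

Ksp = 1.64×10⁻¹⁰

AgCl(s) ⇌ Ag⁺(aq) + Cl⁻(aq)
With molar solubility s: [Ag⁺] = s, [Cl⁻] = s.
Ksp = [Ag⁺][Cl⁻] = s · s = s^2
Ksp = (1.28×10⁻⁵)^2 = 1.64×10⁻¹⁰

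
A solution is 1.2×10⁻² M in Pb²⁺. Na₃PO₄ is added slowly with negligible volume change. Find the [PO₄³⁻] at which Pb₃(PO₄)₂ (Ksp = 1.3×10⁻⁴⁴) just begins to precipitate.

8.7×10⁻²⁰ M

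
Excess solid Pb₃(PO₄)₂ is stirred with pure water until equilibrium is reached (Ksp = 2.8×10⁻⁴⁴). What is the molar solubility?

Pb₃(PO₄)₂(s) ⇌ 3 Pb²⁺(aq) + 2 PO₄³⁻(aq)
With molar solubility s: [Pb²⁺] = 3s, [PO₄³⁻] = 2s.
Ksp = [Pb²⁺]^3[PO₄³⁻]^2 = (3s)^3 · (2s)^2 = 108s^5
108s^5 = 2.8×10⁻⁴⁴  ⇒  s^5 = 2.6×10⁻⁴⁶
s = (2.6×10⁻⁴⁶)^(1/5) = 7.6×10⁻¹⁰ mol/L

7.6×10⁻¹⁰ M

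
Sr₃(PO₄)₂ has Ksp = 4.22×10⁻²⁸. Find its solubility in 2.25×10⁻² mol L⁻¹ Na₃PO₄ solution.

3.14×10⁻⁹ M

Sr₃(PO₄)₂(s) ⇌ 3 Sr²⁺(aq) + 2 PO₄³⁻(aq)
PO₄³⁻ is already present at 2.25×10⁻² mol L⁻¹. If s mol/L of Sr₃(PO₄)₂ dissolves, [Sr²⁺] = 3s while [PO₄³⁻] ≈ 2.25×10⁻² mol L⁻¹.
Ksp = [Sr²⁺]^3[PO₄³⁻]^2 = (3s)^3(2.25×10⁻²)^2
(3s)^3 = 4.22×10⁻²⁸ / (2.25×10⁻²)^2 = 8.34×10⁻²⁵
s = 3.14×10⁻⁹ mol L⁻¹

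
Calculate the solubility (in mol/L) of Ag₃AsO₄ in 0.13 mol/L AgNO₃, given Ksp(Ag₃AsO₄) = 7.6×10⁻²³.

3.5×10⁻²⁰ M

Ag₃AsO₄(s) ⇌ 3 Ag⁺(aq) + AsO₄³⁻(aq)
The solution already contains Ag⁺ at 0.13 mol/L. Let s be the molar solubility of Ag₃AsO₄.
[Ag⁺] ≈ 0.13 mol/L (common ion dominates); [AsO₄³⁻] = s.
Ksp = [Ag⁺]^3[AsO₄³⁻] = (0.13)^3s
s = 7.6×10⁻²³ / (0.13)^3 = 3.5×10⁻²⁰
s = 3.5×10⁻²⁰ mol/L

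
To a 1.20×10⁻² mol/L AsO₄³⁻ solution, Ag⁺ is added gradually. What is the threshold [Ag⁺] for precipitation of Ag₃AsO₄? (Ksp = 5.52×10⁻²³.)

Precipitation of each salt begins when its ion product equals Ksp.
Ag₃AsO₄(s) ⇌ 3 Ag⁺(aq) + AsO₄³⁻(aq)
Ksp = [Ag⁺]^3[AsO₄³⁻] = [Ag⁺]^3(1.20×10⁻²)
[Ag⁺]^3 = 5.52×10⁻²³ / (1.20×10⁻²) = 4.60×10⁻²¹
[Ag⁺] = 1.66×10⁻⁷ mol/L

1.66×10⁻⁷ M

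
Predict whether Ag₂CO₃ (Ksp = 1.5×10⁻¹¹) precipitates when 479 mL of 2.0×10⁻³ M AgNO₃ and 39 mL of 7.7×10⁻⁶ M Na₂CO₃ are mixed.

No

Total volume after mixing = 479 + 39 = 518 mL.
[Ag⁺] = (2.0×10⁻³)(479)/518 = 1.8×10⁻³ M
[CO₃²⁻] = (7.7×10⁻⁶)(39)/518 = 5.8×10⁻⁷ M
Q = [Ag⁺]^2[CO₃²⁻] = 2.0×10⁻¹²
Q < Ksp (2.0×10⁻¹² vs 1.5×10⁻¹¹); the solution remains unsaturated and no precipitate forms.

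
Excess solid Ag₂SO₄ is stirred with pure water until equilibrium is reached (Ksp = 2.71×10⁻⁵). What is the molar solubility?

Ag₂SO₄(s) ⇌ 2 Ag⁺(aq) + SO₄²⁻(aq)
Let s be the molar solubility. Then [Ag⁺] = 2s and [SO₄²⁻] = s.
Ksp = [Ag⁺]^2[SO₄²⁻] = (2s)^2 · s = 4s^3
4s^3 = 2.71×10⁻⁵  ⇒  s^3 = 6.78×10⁻⁶
Taking the 3rd root, s = 1.89×10⁻² M.

1.89×10⁻² M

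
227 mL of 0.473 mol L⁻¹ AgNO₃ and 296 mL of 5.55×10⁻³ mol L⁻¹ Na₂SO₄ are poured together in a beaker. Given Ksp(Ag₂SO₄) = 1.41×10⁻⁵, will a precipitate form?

Yes

After mixing, V = 227 mL + 296 mL = 523 mL.
[Ag⁺] = (0.473)(227)/523 = 0.205 mol L⁻¹
[SO₄²⁻] = (5.55×10⁻³)(296)/523 = 3.14×10⁻³ mol L⁻¹
Q = [Ag⁺]^2[SO₄²⁻] = 1.32×10⁻⁴
Q = 1.32×10⁻⁴ > Ksp = 1.41×10⁻⁵, so the solution is supersaturated and Ag₂SO₄ precipitates.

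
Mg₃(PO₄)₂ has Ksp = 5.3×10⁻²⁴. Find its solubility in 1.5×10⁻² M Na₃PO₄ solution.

9.6×10⁻⁸ M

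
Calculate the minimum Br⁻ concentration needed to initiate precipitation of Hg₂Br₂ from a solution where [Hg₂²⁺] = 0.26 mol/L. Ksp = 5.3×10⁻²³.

1.4×10⁻¹¹ M

The threshold for precipitation is Q = Ksp.
Hg₂Br₂(s) ⇌ Hg₂²⁺(aq) + 2 Br⁻(aq)
Ksp = [Hg₂²⁺][Br⁻]^2 = [Br⁻]^2(0.26)
[Br⁻]^2 = 5.3×10⁻²³ / (0.26) = 2.0×10⁻²²
[Br⁻] = 1.4×10⁻¹¹ mol/L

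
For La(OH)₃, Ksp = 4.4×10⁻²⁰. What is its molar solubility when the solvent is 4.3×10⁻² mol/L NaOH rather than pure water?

La(OH)₃(s) ⇌ La³⁺(aq) + 3 OH⁻(aq)
With OH⁻ already at 4.3×10⁻² mol/L and s small, take [OH⁻] ≈ 4.3×10⁻² mol/L and [La³⁺] = s.
Ksp = [La³⁺][OH⁻]^3 = s(4.3×10⁻²)^3
s = 4.4×10⁻²⁰ / (4.3×10⁻²)^3 = 5.5×10⁻¹⁶
s = 5.5×10⁻¹⁶ mol/L

5.5×10⁻¹⁶ M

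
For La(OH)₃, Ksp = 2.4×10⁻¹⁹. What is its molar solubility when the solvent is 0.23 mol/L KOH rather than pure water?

La(OH)₃(s) ⇌ La³⁺(aq) + 3 OH⁻(aq)
Let s be the solubility of La(OH)₃ here. The common ion gives [OH⁻] ≈ 0.23 mol/L, and [La³⁺] = s.
Ksp = [La³⁺][OH⁻]^3 = s(0.23)^3
s = 2.4×10⁻¹⁹ / (0.23)^3 = 2.0×10⁻¹⁷
s = 2.0×10⁻¹⁷ mol/L

2.0×10⁻¹⁷ M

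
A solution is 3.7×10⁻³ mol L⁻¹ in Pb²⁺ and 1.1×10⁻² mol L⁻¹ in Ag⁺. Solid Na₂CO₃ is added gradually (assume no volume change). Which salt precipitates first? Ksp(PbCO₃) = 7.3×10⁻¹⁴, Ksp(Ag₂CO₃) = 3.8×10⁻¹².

A salt starts to precipitate once the ion product Q reaches its Ksp.
For PbCO₃: [CO₃²⁻] = (Ksp/[Pb²⁺]) = 2.0×10⁻¹¹ mol L⁻¹
For Ag₂CO₃: [CO₃²⁻] = (Ksp/[Ag⁺]^2) = 3.1×10⁻⁸ mol L⁻¹
The smaller threshold [CO₃²⁻] is reached first, so PbCO₃ precipitates first.

PbCO₃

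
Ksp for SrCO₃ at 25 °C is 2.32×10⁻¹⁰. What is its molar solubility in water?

SrCO₃(s) ⇌ Sr²⁺(aq) + CO₃²⁻(aq)
If s mol/L of SrCO₃ dissolves, [Sr²⁺] = s and [CO₃²⁻] = s.
Ksp = [Sr²⁺][CO₃²⁻] = s · s = s^2
s^2 = 2.32×10⁻¹⁰
s = 1.52×10⁻⁵ mol/L

1.52×10⁻⁵ M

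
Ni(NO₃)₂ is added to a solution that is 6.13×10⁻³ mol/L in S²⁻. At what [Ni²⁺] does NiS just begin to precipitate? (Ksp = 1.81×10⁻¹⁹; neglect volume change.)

Each salt precipitates once Q = Ksp for that salt.
NiS(s) ⇌ Ni²⁺(aq) + S²⁻(aq)
Ksp = [Ni²⁺][S²⁻] = [Ni²⁺](6.13×10⁻³)
[Ni²⁺] = 1.81×10⁻¹⁹ / (6.13×10⁻³) = 2.95×10⁻¹⁷
[Ni²⁺] = 2.95×10⁻¹⁷ mol/L

2.95×10⁻¹⁷ M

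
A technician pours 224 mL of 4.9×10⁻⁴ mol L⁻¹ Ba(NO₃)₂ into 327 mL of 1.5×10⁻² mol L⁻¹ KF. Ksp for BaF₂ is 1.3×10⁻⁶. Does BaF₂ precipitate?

No

After mixing, V = 224 mL + 327 mL = 551 mL.
[Ba²⁺] = (4.9×10⁻⁴)(224)/551 = 2.0×10⁻⁴ mol L⁻¹
[F⁻] = (1.5×10⁻²)(327)/551 = 8.9×10⁻³ mol L⁻¹
Q = [Ba²⁺][F⁻]^2 = 1.6×10⁻⁸
Since Q (1.6×10⁻⁸) is less than Ksp (1.3×10⁻⁶), no BaF₂ precipitates.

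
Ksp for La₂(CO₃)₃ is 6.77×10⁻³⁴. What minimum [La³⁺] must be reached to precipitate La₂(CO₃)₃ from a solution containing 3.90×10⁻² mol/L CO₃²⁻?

3.38×10⁻¹⁵ M

Precipitation begins when Q = Ksp.
La₂(CO₃)₃(s) ⇌ 2 La³⁺(aq) + 3 CO₃²⁻(aq)
Ksp = [La³⁺]^2[CO₃²⁻]^3 = [La³⁺]^2(3.90×10⁻²)^3
[La³⁺]^2 = 6.77×10⁻³⁴ / (3.90×10⁻²)^3 = 1.14×10⁻²⁹
[La³⁺] = 3.38×10⁻¹⁵ mol/L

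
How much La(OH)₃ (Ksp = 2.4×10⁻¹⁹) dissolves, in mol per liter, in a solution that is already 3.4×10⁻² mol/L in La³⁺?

La(OH)₃(s) ⇌ La³⁺(aq) + 3 OH⁻(aq)
With La³⁺ already at 3.4×10⁻² mol/L and s small, take [La³⁺] ≈ 3.4×10⁻² mol/L and [OH⁻] = 3s.
Ksp = [La³⁺][OH⁻]^3 = (3.4×10⁻²)(3s)^3
(3s)^3 = 2.4×10⁻¹⁹ / (3.4×10⁻²) = 7.1×10⁻¹⁸
s = 6.4×10⁻⁷ mol/L

6.4×10⁻⁷ M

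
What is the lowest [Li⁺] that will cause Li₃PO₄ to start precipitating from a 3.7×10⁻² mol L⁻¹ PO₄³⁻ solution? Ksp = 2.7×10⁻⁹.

4.2×10⁻³ M

A salt starts to precipitate once the ion product Q reaches its Ksp.
Li₃PO₄(s) ⇌ 3 Li⁺(aq) + PO₄³⁻(aq)
Ksp = [Li⁺]^3[PO₄³⁻] = [Li⁺]^3(3.7×10⁻²)
[Li⁺]^3 = 2.7×10⁻⁹ / (3.7×10⁻²) = 7.3×10⁻⁸
[Li⁺] = 4.2×10⁻³ mol L⁻¹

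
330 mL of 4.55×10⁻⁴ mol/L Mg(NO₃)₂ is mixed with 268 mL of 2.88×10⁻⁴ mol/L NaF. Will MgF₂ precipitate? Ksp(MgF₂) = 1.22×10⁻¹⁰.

The combined volume is 598 mL.
[Mg²⁺] = (4.55×10⁻⁴)(330)/598 = 2.51×10⁻⁴ mol/L
[F⁻] = (2.88×10⁻⁴)(268)/598 = 1.29×10⁻⁴ mol/L
Q = [Mg²⁺][F⁻]^2 = 4.18×10⁻¹²
Q < Ksp (4.18×10⁻¹² vs 1.22×10⁻¹⁰); the solution remains unsaturated and no precipitate forms.

No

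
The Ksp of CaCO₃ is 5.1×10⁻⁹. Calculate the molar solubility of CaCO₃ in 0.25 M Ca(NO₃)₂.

2.0×10⁻⁸ M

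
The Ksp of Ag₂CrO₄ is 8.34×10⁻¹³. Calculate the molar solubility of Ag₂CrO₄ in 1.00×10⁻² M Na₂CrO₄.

Ag₂CrO₄(s) ⇌ 2 Ag⁺(aq) + CrO₄²⁻(aq)
CrO₄²⁻ is already present at 1.00×10⁻² M. If s mol/L of Ag₂CrO₄ dissolves, [Ag⁺] = 2s while [CrO₄²⁻] ≈ 1.00×10⁻² M.
Ksp = [Ag⁺]^2[CrO₄²⁻] = (2s)^2(1.00×10⁻²)
(2s)^2 = 8.34×10⁻¹³ / (1.00×10⁻²) = 8.34×10⁻¹¹
s = 4.57×10⁻⁶ M

4.57×10⁻⁶ M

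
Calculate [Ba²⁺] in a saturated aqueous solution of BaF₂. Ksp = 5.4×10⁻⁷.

5.1×10⁻³ M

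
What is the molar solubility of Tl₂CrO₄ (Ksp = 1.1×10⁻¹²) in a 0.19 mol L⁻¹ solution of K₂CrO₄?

1.2×10⁻⁶ M

Tl₂CrO₄(s) ⇌ 2 Tl⁺(aq) + CrO₄²⁻(aq)
The solution already contains CrO₄²⁻ at 0.19 mol L⁻¹. Let s be the molar solubility of Tl₂CrO₄.
[CrO₄²⁻] ≈ 0.19 mol L⁻¹ (common ion dominates); [Tl⁺] = 2s.
Ksp = [Tl⁺]^2[CrO₄²⁻] = (2s)^2(0.19)
(2s)^2 = 1.1×10⁻¹² / (0.19) = 5.8×10⁻¹²
s = 1.2×10⁻⁶ mol L⁻¹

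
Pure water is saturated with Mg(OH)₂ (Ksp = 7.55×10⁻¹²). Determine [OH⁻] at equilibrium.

2.47×10⁻⁴ M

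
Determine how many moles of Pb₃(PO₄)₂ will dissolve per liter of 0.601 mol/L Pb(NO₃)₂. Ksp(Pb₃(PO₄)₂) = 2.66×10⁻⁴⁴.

1.75×10⁻²² M

Pb₃(PO₄)₂(s) ⇌ 3 Pb²⁺(aq) + 2 PO₄³⁻(aq)
Let s be the solubility of Pb₃(PO₄)₂ here. The common ion gives [Pb²⁺] ≈ 0.601 mol/L, and [PO₄³⁻] = 2s.
Ksp = [Pb²⁺]^3[PO₄³⁻]^2 = (0.601)^3(2s)^2
(2s)^2 = 2.66×10⁻⁴⁴ / (0.601)^3 = 1.23×10⁻⁴³
s = 1.75×10⁻²² mol/L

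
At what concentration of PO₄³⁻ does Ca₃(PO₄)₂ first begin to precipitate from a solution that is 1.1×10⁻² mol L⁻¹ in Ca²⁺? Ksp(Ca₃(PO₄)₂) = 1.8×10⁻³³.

3.7×10⁻¹⁴ M

Precipitation begins when Q = Ksp.
Ca₃(PO₄)₂(s) ⇌ 3 Ca²⁺(aq) + 2 PO₄³⁻(aq)
Ksp = [Ca²⁺]^3[PO₄³⁻]^2 = [PO₄³⁻]^2(1.1×10⁻²)^3
[PO₄³⁻]^2 = 1.8×10⁻³³ / (1.1×10⁻²)^3 = 1.4×10⁻²⁷
[PO₄³⁻] = 3.7×10⁻¹⁴ mol L⁻¹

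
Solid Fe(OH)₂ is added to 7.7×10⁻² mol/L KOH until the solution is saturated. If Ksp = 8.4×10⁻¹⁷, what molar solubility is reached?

1.4×10⁻¹⁴ M

Fe(OH)₂(s) ⇌ Fe²⁺(aq) + 2 OH⁻(aq)
The solution already contains OH⁻ at 7.7×10⁻² mol/L. Let s be the molar solubility of Fe(OH)₂.
[OH⁻] ≈ 7.7×10⁻² mol/L (common ion dominates); [Fe²⁺] = s.
Ksp = [Fe²⁺][OH⁻]^2 = s(7.7×10⁻²)^2
s = 8.4×10⁻¹⁷ / (7.7×10⁻²)^2 = 1.4×10⁻¹⁴
s = 1.4×10⁻¹⁴ mol/L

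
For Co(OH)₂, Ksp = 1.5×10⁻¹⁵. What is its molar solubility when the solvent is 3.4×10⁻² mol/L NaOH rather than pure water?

Co(OH)₂(s) ⇌ Co²⁺(aq) + 2 OH⁻(aq)
The solution already contains OH⁻ at 3.4×10⁻² mol/L. Let s be the molar solubility of Co(OH)₂.
[OH⁻] ≈ 3.4×10⁻² mol/L (common ion dominates); [Co²⁺] = s.
Ksp = [Co²⁺][OH⁻]^2 = s(3.4×10⁻²)^2
s = 1.5×10⁻¹⁵ / (3.4×10⁻²)^2 = 1.3×10⁻¹²
s = 1.3×10⁻¹² mol/L

1.3×10⁻¹² M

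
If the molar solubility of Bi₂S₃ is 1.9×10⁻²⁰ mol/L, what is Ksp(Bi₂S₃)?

Bi₂S₃(s) ⇌ 2 Bi³⁺(aq) + 3 S²⁻(aq)
If s mol/L of Bi₂S₃ dissolves, [Bi³⁺] = 2s and [S²⁻] = 3s.
Ksp = [Bi³⁺]^2[S²⁻]^3 = (2s)^2 · (3s)^3 = 108s^5
Ksp = 108 × (1.9×10⁻²⁰)^5 = 2.7×10⁻⁹⁷

Ksp = 2.7×10⁻⁹⁷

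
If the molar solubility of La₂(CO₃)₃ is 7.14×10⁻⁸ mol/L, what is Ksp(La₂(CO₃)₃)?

Ksp = 2.00×10⁻³⁴

La₂(CO₃)₃(s) ⇌ 2 La³⁺(aq) + 3 CO₃²⁻(aq)
If s mol/L of La₂(CO₃)₃ dissolves, [La³⁺] = 2s and [CO₃²⁻] = 3s.
Ksp = [La³⁺]^2[CO₃²⁻]^3 = (2s)^2 · (3s)^3 = 108s^5
Ksp = 108 × (7.14×10⁻⁸)^5 = 2.00×10⁻³⁴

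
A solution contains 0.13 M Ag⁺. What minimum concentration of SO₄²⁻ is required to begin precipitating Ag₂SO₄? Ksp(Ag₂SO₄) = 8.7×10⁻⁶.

5.1×10⁻⁴ M

A salt starts to precipitate once the ion product Q reaches its Ksp.
Ag₂SO₄(s) ⇌ 2 Ag⁺(aq) + SO₄²⁻(aq)
Ksp = [Ag⁺]^2[SO₄²⁻] = [SO₄²⁻](0.13)^2
[SO₄²⁻] = 8.7×10⁻⁶ / (0.13)^2 = 5.1×10⁻⁴
[SO₄²⁻] = 5.1×10⁻⁴ M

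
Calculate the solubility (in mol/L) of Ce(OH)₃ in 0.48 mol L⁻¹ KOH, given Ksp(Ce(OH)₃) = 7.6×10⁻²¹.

6.9×10⁻²⁰ M

Ce(OH)₃(s) ⇌ Ce³⁺(aq) + 3 OH⁻(aq)
OH⁻ is already present at 0.48 mol L⁻¹. If s mol/L of Ce(OH)₃ dissolves, [Ce³⁺] = s while [OH⁻] ≈ 0.48 mol L⁻¹.
Ksp = [Ce³⁺][OH⁻]^3 = s(0.48)^3
s = 7.6×10⁻²¹ / (0.48)^3 = 6.9×10⁻²⁰
s = 6.9×10⁻²⁰ mol L⁻¹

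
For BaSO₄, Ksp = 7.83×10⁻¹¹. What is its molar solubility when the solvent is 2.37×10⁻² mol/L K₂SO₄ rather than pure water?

3.30×10⁻⁹ M

BaSO₄(s) ⇌ Ba²⁺(aq) + SO₄²⁻(aq)
With SO₄²⁻ already at 2.37×10⁻² mol/L and s small, take [SO₄²⁻] ≈ 2.37×10⁻² mol/L and [Ba²⁺] = s.
Ksp = [Ba²⁺][SO₄²⁻] = s(2.37×10⁻²)
s = 7.83×10⁻¹¹ / (2.37×10⁻²) = 3.30×10⁻⁹
s = 3.30×10⁻⁹ mol/L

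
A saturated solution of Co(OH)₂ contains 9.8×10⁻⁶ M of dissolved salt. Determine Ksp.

Co(OH)₂(s) ⇌ Co²⁺(aq) + 2 OH⁻(aq)
With molar solubility s: [Co²⁺] = s, [OH⁻] = 2s.
Ksp = [Co²⁺][OH⁻]^2 = s · (2s)^2 = 4s^3
Ksp = 4 × (9.8×10⁻⁶)^3 = 3.8×10⁻¹⁵

Ksp = 3.8×10⁻¹⁵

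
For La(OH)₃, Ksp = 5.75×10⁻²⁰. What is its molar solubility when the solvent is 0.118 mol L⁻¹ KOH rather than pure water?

3.50×10⁻¹⁷ M

La(OH)₃(s) ⇌ La³⁺(aq) + 3 OH⁻(aq)
The solution already contains OH⁻ at 0.118 mol L⁻¹. Let s be the molar solubility of La(OH)₃.
[OH⁻] ≈ 0.118 mol L⁻¹ (common ion dominates); [La³⁺] = s.
Ksp = [La³⁺][OH⁻]^3 = s(0.118)^3
s = 5.75×10⁻²⁰ / (0.118)^3 = 3.50×10⁻¹⁷
s = 3.50×10⁻¹⁷ mol L⁻¹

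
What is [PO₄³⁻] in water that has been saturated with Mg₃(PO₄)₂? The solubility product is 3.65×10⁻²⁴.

1.61×10⁻⁵ M

Mg₃(PO₄)₂(s) ⇌ 3 Mg²⁺(aq) + 2 PO₄³⁻(aq)
For each mole of Mg₃(PO₄)₂ that dissolves per liter, [Mg²⁺] = 3s and [PO₄³⁻] = 2s; let s denote this solubility.
Ksp = [Mg²⁺]^3[PO₄³⁻]^2 = (3s)^3 · (2s)^2 = 108s^5 = 3.65×10⁻²⁴
s = 8.05×10⁻⁶ mol L⁻¹
[PO₄³⁻] = 2s = 1.61×10⁻⁵ mol L⁻¹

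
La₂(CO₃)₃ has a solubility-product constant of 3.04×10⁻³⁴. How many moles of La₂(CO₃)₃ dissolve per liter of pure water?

7.76×10⁻⁸ M

La₂(CO₃)₃(s) ⇌ 2 La³⁺(aq) + 3 CO₃²⁻(aq)
For each mole of La₂(CO₃)₃ that dissolves per liter, [La³⁺] = 2s and [CO₃²⁻] = 3s; let s denote this solubility.
Ksp = [La³⁺]^2[CO₃²⁻]^3 = (2s)^2 · (3s)^3 = 108s^5
108s^5 = 3.04×10⁻³⁴  ⇒  s^5 = 2.81×10⁻³⁶
Taking the 5th root, s = 7.76×10⁻⁸ mol L⁻¹.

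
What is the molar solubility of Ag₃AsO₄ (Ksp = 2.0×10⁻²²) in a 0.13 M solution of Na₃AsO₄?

3.8×10⁻⁸ M

Ag₃AsO₄(s) ⇌ 3 Ag⁺(aq) + AsO₄³⁻(aq)
Let s be the solubility of Ag₃AsO₄ here. The common ion gives [AsO₄³⁻] ≈ 0.13 M, and [Ag⁺] = 3s.
Ksp = [Ag⁺]^3[AsO₄³⁻] = (3s)^3(0.13)
(3s)^3 = 2.0×10⁻²² / (0.13) = 1.5×10⁻²¹
s = 3.8×10⁻⁸ M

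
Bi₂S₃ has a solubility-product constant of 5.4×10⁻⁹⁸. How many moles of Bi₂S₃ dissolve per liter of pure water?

1.4×10⁻²⁰ M

Bi₂S₃(s) ⇌ 2 Bi³⁺(aq) + 3 S²⁻(aq)
Let s be the molar solubility. Then [Bi³⁺] = 2s and [S²⁻] = 3s.
Ksp = [Bi³⁺]^2[S²⁻]^3 = (2s)^2 · (3s)^3 = 108s^5
108s^5 = 5.4×10⁻⁹⁸  ⇒  s^5 = 5.0×10⁻¹⁰⁰
s = 1.4×10⁻²⁰ mol/L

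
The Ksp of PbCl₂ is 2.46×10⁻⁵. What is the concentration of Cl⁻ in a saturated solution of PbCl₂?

3.66×10⁻² M

PbCl₂(s) ⇌ Pb²⁺(aq) + 2 Cl⁻(aq)
If s mol/L of PbCl₂ dissolves, [Pb²⁺] = s and [Cl⁻] = 2s.
Ksp = [Pb²⁺][Cl⁻]^2 = s · (2s)^2 = 4s^3 = 2.46×10⁻⁵
s = 1.83×10⁻² M
[Cl⁻] = 2s = 3.66×10⁻² M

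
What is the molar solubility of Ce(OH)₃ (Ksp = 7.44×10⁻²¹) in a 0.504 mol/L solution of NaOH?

5.81×10⁻²⁰ M

Ce(OH)₃(s) ⇌ Ce³⁺(aq) + 3 OH⁻(aq)
With OH⁻ already at 0.504 mol/L and s small, take [OH⁻] ≈ 0.504 mol/L and [Ce³⁺] = s.
Ksp = [Ce³⁺][OH⁻]^3 = s(0.504)^3
s = 7.44×10⁻²¹ / (0.504)^3 = 5.81×10⁻²⁰
s = 5.81×10⁻²⁰ mol/L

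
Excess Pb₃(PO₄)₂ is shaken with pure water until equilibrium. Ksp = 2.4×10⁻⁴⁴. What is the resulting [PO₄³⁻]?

1.5×10⁻⁹ M

Pb₃(PO₄)₂(s) ⇌ 3 Pb²⁺(aq) + 2 PO₄³⁻(aq)
Let s be the molar solubility. Then [Pb²⁺] = 3s and [PO₄³⁻] = 2s.
Ksp = [Pb²⁺]^3[PO₄³⁻]^2 = (3s)^3 · (2s)^2 = 108s^5 = 2.4×10⁻⁴⁴
s = 7.4×10⁻¹⁰ mol/L
[PO₄³⁻] = 2s = 1.5×10⁻⁹ mol/L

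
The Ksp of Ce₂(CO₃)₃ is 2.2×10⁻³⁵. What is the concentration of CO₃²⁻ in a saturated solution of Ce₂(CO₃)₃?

1.4×10⁻⁷ M

Ce₂(CO₃)₃(s) ⇌ 2 Ce³⁺(aq) + 3 CO₃²⁻(aq)
Call the molar solubility s, so that [Ce³⁺] = 2s and [CO₃²⁻] = 3s.
Ksp = [Ce³⁺]^2[CO₃²⁻]^3 = (2s)^2 · (3s)^3 = 108s^5 = 2.2×10⁻³⁵
s = 4.6×10⁻⁸ mol L⁻¹
[CO₃²⁻] = 3s = 1.4×10⁻⁷ mol L⁻¹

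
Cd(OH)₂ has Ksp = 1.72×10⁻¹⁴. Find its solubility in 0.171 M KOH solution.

Cd(OH)₂(s) ⇌ Cd²⁺(aq) + 2 OH⁻(aq)
With OH⁻ already at 0.171 M and s small, take [OH⁻] ≈ 0.171 M and [Cd²⁺] = s.
Ksp = [Cd²⁺][OH⁻]^2 = s(0.171)^2
s = 1.72×10⁻¹⁴ / (0.171)^2 = 5.88×10⁻¹³
s = 5.88×10⁻¹³ M

5.88×10⁻¹³ M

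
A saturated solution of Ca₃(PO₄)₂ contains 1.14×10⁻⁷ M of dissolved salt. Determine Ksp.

Ksp = 2.08×10⁻³³

Ca₃(PO₄)₂(s) ⇌ 3 Ca²⁺(aq) + 2 PO₄³⁻(aq)
For each mole of Ca₃(PO₄)₂ that dissolves per liter, [Ca²⁺] = 3s and [PO₄³⁻] = 2s; let s denote this solubility.
Ksp = [Ca²⁺]^3[PO₄³⁻]^2 = (3s)^3 · (2s)^2 = 108s^5
Ksp = 108 × (1.14×10⁻⁷)^5 = 2.08×10⁻³³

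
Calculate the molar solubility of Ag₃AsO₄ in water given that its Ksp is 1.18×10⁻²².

1.45×10⁻⁶ M

Ag₃AsO₄(s) ⇌ 3 Ag⁺(aq) + AsO₄³⁻(aq)
For each mole of Ag₃AsO₄ that dissolves per liter, [Ag⁺] = 3s and [AsO₄³⁻] = s; let s denote this solubility.
Ksp = [Ag⁺]^3[AsO₄³⁻] = (3s)^3 · s = 27s^4
27s^4 = 1.18×10⁻²²  ⇒  s^4 = 4.37×10⁻²⁴
s = 1.45×10⁻⁶ mol/L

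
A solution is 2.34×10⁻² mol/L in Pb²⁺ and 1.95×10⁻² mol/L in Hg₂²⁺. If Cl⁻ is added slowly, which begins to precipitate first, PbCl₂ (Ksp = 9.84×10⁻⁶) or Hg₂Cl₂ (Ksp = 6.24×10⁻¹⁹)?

Hg₂Cl₂

A salt starts to precipitate once the ion product Q reaches its Ksp.
For PbCl₂: [Cl⁻] = (Ksp/[Pb²⁺])^(1/2) = 2.05×10⁻² mol/L
For Hg₂Cl₂: [Cl⁻] = (Ksp/[Hg₂²⁺])^(1/2) = 5.66×10⁻⁹ mol/L
The smaller threshold [Cl⁻] is reached first, so Hg₂Cl₂ precipitates first.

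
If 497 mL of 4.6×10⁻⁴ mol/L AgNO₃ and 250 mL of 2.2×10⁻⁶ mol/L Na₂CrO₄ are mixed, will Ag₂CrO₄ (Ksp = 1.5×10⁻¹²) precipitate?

After mixing, V = 497 mL + 250 mL = 747 mL.
[Ag⁺] = (4.6×10⁻⁴)(497)/747 = 3.1×10⁻⁴ mol/L
[CrO₄²⁻] = (2.2×10⁻⁶)(250)/747 = 7.4×10⁻⁷ mol/L
Q = [Ag⁺]^2[CrO₄²⁻] = 6.9×10⁻¹⁴
Q = 6.9×10⁻¹⁴ < Ksp = 1.5×10⁻¹², so the solution is unsaturated and no precipitate forms.

No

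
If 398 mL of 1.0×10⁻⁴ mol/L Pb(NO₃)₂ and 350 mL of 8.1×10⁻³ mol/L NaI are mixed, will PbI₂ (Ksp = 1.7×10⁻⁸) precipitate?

After mixing, V = 398 mL + 350 mL = 748 mL.
[Pb²⁺] = (1.0×10⁻⁴)(398)/748 = 5.3×10⁻⁵ mol/L
[I⁻] = (8.1×10⁻³)(350)/748 = 3.8×10⁻³ mol/L
Q = [Pb²⁺][I⁻]^2 = 7.6×10⁻¹⁰
Since Q (7.6×10⁻¹⁰) is less than Ksp (1.7×10⁻⁸), no PbI₂ precipitates.

No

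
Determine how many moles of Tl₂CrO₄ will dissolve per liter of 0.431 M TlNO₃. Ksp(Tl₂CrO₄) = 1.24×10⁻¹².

6.68×10⁻¹² M

Tl₂CrO₄(s) ⇌ 2 Tl⁺(aq) + CrO₄²⁻(aq)
Tl⁺ is already present at 0.431 M. If s mol/L of Tl₂CrO₄ dissolves, [CrO₄²⁻] = s while [Tl⁺] ≈ 0.431 M.
Ksp = [Tl⁺]^2[CrO₄²⁻] = (0.431)^2s
s = 1.24×10⁻¹² / (0.431)^2 = 6.68×10⁻¹²
s = 6.68×10⁻¹² M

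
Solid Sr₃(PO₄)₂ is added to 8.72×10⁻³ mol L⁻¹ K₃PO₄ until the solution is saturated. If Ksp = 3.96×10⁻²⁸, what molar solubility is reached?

5.78×10⁻⁹ M

Sr₃(PO₄)₂(s) ⇌ 3 Sr²⁺(aq) + 2 PO₄³⁻(aq)
PO₄³⁻ is already present at 8.72×10⁻³ mol L⁻¹. If s mol/L of Sr₃(PO₄)₂ dissolves, [Sr²⁺] = 3s while [PO₄³⁻] ≈ 8.72×10⁻³ mol L⁻¹.
Ksp = [Sr²⁺]^3[PO₄³⁻]^2 = (3s)^3(8.72×10⁻³)^2
(3s)^3 = 3.96×10⁻²⁸ / (8.72×10⁻³)^2 = 5.21×10⁻²⁴
s = 5.78×10⁻⁹ mol L⁻¹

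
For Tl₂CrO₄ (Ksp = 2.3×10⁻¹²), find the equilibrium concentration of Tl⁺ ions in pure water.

Tl₂CrO₄(s) ⇌ 2 Tl⁺(aq) + CrO₄²⁻(aq)
If s mol/L of Tl₂CrO₄ dissolves, [Tl⁺] = 2s and [CrO₄²⁻] = s.
Ksp = [Tl⁺]^2[CrO₄²⁻] = (2s)^2 · s = 4s^3 = 2.3×10⁻¹²
s = 8.3×10⁻⁵ M
[Tl⁺] = 2s = 1.7×10⁻⁴ M

1.7×10⁻⁴ M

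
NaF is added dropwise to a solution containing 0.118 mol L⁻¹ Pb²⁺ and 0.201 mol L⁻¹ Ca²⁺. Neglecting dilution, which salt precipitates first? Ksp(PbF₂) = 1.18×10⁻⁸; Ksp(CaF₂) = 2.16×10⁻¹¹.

The threshold for precipitation is Q = Ksp.
For PbF₂: [F⁻] = (Ksp/[Pb²⁺])^(1/2) = 3.16×10⁻⁴ mol L⁻¹
For CaF₂: [F⁻] = (Ksp/[Ca²⁺])^(1/2) = 1.04×10⁻⁵ mol L⁻¹
Since CaF₂ needs less F⁻ to reach saturation, it precipitates first.

CaF₂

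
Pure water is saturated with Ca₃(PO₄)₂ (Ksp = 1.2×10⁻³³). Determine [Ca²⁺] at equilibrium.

Ca₃(PO₄)₂(s) ⇌ 3 Ca²⁺(aq) + 2 PO₄³⁻(aq)
Let s be the molar solubility. Then [Ca²⁺] = 3s and [PO₄³⁻] = 2s.
Ksp = [Ca²⁺]^3[PO₄³⁻]^2 = (3s)^3 · (2s)^2 = 108s^5 = 1.2×10⁻³³
s = 1.0×10⁻⁷ M
[Ca²⁺] = 3s = 3.1×10⁻⁷ M

3.1×10⁻⁷ M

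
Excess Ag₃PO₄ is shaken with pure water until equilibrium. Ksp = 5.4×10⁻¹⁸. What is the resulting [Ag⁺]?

Ag₃PO₄(s) ⇌ 3 Ag⁺(aq) + PO₄³⁻(aq)
Call the molar solubility s, so that [Ag⁺] = 3s and [PO₄³⁻] = s.
Ksp = [Ag⁺]^3[PO₄³⁻] = (3s)^3 · s = 27s^4 = 5.4×10⁻¹⁸
s = 2.1×10⁻⁵ mol/L
[Ag⁺] = 3s = 6.3×10⁻⁵ mol/L

6.3×10⁻⁵ M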